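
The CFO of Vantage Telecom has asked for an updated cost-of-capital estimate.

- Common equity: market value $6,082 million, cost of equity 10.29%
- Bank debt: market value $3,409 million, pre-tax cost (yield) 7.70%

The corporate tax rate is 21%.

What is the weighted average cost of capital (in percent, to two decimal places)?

8.78%

Total capital V = 6082 + 3409 = 9491.
Equity: weight = 6082/9491 = 0.6408; cost = 10.29%.
Bank debt: weight = 3409/9491 = 0.3592; after-tax cost = 7.7% × (1 − 21%) = 6.0830%.
WACC = 0.6408 × 10.2900% + 0.3592 × 6.0830% = 8.7789%.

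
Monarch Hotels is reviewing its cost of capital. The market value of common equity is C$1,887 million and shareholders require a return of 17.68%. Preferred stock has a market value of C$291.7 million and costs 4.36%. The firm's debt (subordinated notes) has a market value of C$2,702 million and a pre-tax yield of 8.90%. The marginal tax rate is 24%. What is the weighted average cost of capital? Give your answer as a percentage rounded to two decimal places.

Total capital V = 1887 + 291.7 + 2702 = 4880.7.
Equity: weight = 1887/4880.7 = 0.3866; cost = 17.68%.
Preferred: weight = 291.7/4880.7 = 0.0598; cost = 4.36%.
Subordinated notes: weight = 2702/4880.7 = 0.5536; after-tax cost = 8.9% × (1 − 24%) = 6.7640%.
WACC = 0.3866 × 17.6800% + 0.0598 × 4.3600% + 0.5536 × 6.7640% = 10.8407%.

10.84%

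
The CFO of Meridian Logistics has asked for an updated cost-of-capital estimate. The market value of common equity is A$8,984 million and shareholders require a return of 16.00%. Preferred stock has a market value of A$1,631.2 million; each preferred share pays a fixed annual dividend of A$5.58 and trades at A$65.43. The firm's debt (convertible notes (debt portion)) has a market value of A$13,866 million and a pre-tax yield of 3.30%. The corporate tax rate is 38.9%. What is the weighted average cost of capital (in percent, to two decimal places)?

Cost of preferred: Rp = 5.58 / 65.43 = 8.5282%.
Total capital V = 8984 + 1631.2 + 13866 = 24481.2.
Equity: weight = 8984/24481.2 = 0.3670; cost = 16%.
Preferred: weight = 1631.2/24481.2 = 0.0666; cost = 8.5282%.
Convertible notes (debt portion): weight = 13866/24481.2 = 0.5664; after-tax cost = 3.3% × (1 − 38.9%) = 2.0163%.
WACC = 0.3670 × 16.0000% + 0.0666 × 8.5282% + 0.5664 × 2.0163% = 7.5819%.

7.58%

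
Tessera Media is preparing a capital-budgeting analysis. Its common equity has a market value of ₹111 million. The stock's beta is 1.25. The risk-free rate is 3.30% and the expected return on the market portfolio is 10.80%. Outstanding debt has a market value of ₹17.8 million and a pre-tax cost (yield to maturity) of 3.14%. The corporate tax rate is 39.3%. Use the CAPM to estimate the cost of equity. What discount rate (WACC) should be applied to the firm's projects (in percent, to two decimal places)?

Market risk premium = 10.8% − 3.3% = 7.5%.
Cost of equity via CAPM: Re = 3.3% + 1.25 × 7.5% = 12.6750%.
Total capital V = 111 + 17.8 = 128.8.
Equity: weight = 111/128.8 = 0.8618; cost = 12.675%.
Debt: weight = 17.8/128.8 = 0.1382; after-tax cost = 3.14% × (1 − 39.3%) = 1.9060%.
WACC = 0.8618 × 12.6750% + 0.1382 × 1.9060% = 11.1867%.

11.19%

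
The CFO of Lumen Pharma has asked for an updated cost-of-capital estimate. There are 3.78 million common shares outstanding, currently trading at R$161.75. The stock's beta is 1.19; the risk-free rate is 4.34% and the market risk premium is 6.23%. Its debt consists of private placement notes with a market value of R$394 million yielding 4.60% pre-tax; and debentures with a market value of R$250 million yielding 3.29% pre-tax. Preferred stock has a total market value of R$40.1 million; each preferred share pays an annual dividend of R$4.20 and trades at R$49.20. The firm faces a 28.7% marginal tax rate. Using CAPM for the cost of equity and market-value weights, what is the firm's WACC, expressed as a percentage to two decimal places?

7.26%

Cost of equity via CAPM: Re = 4.34% + 1.19 × 6.23% = 11.7537%.
Cost of preferred: Rp = 4.2 / 49.2 = 8.5366%.
Market value of equity E = 161.75 × 3.78m = 611.415m.
Total capital V = 611.415 + 40.1 + 394 + 250 = 1295.515.
Equity: weight = 611.415/1295.515 = 0.4719; cost = 11.7537%.
Preferred: weight = 40.1/1295.515 = 0.0310; cost = 8.5366%.
Private placement notes: weight = 394/1295.515 = 0.3041; after-tax cost = 4.6% × (1 − 28.7%) = 3.2798%.
Debentures: weight = 250/1295.515 = 0.1930; after-tax cost = 3.29% × (1 − 28.7%) = 2.3458%.
WACC = 0.4719 × 11.7537% + 0.0310 × 8.5366% + 0.3041 × 3.2798% + 0.1930 × 2.3458% = 7.2615%.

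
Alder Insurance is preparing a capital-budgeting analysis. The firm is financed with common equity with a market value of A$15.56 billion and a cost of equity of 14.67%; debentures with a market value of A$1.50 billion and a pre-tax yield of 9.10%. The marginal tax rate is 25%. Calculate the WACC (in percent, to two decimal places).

13.98%

Total capital V = 15.56 + 1.5 = 17.06.
Equity: weight = 15.56/17.06 = 0.9121; cost = 14.67%.
Debentures: weight = 1.5/17.06 = 0.0879; after-tax cost = 9.1% × (1 − 25%) = 6.8250%.
WACC = 0.9121 × 14.6700% + 0.0879 × 6.8250% = 13.9802%.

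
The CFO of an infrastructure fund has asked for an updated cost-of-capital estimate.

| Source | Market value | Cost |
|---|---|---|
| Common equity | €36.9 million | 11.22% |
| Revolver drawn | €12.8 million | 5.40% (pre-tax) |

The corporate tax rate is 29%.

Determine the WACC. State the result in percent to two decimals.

9.32%

Total capital V = 36.9 + 12.8 = 49.7.
Equity: weight = 36.9/49.7 = 0.7425; cost = 11.22%.
Revolver drawn: weight = 12.8/49.7 = 0.2575; after-tax cost = 5.4% × (1 − 29%) = 3.8340%.
WACC = 0.7425 × 11.2200% + 0.2575 × 3.8340% = 9.3178%.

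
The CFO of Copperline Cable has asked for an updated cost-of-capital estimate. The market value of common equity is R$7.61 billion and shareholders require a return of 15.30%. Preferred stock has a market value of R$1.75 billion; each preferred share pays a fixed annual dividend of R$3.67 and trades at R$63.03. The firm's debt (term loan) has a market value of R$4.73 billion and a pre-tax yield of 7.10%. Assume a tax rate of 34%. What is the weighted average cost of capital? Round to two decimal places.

10.56%

Cost of preferred: Rp = 3.67 / 63.03 = 5.8226%.
Total capital V = 7.61 + 1.75 + 4.73 = 14.09.
Equity: weight = 7.61/14.09 = 0.5401; cost = 15.3%.
Preferred: weight = 1.75/14.09 = 0.1242; cost = 5.8226%.
Term loan: weight = 4.73/14.09 = 0.3357; after-tax cost = 7.1% × (1 − 34%) = 4.6860%.
WACC = 0.5401 × 15.3000% + 0.1242 × 5.8226% + 0.3357 × 4.6860% = 10.5598%.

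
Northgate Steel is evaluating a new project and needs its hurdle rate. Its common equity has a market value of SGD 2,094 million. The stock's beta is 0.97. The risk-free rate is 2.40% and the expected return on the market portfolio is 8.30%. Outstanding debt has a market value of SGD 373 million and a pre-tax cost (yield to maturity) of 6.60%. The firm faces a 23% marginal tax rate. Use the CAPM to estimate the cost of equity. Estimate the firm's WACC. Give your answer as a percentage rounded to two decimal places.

7.66%

Market risk premium = 8.3% − 2.4% = 5.9%.
Cost of equity via CAPM: Re = 2.4% + 0.97 × 5.9% = 8.1230%.
Total capital V = 2094 + 373 = 2467.
Equity: weight = 2094/2467 = 0.8488; cost = 8.123%.
Debt: weight = 373/2467 = 0.1512; after-tax cost = 6.6% × (1 − 23%) = 5.0820%.
WACC = 0.8488 × 8.1230% + 0.1512 × 5.0820% = 7.6632%.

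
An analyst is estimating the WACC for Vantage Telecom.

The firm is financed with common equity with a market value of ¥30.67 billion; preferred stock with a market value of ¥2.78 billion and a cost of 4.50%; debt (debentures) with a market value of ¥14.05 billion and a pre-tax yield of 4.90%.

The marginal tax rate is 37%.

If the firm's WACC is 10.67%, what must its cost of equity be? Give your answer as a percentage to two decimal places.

Total capital V = 30.67 + 2.78 + 14.05 = 47.5.
Equity weight = 30.67/47.5 = 0.6457.
Preferred weight = 2.78/47.5 = 0.0585.
Debentures weight = 14.05/47.5 = 0.2958.
Debt contribution = 0.2958 × 4.9% × (1 − 37%) = 0.9131%.
Preferred contribution = 0.0585 × 4.5% = 0.2634%.
Required equity contribution = 10.67% − 1.1765% = 9.4935%.
Re = 9.4935% / 0.6457 = 14.7031%.

14.70%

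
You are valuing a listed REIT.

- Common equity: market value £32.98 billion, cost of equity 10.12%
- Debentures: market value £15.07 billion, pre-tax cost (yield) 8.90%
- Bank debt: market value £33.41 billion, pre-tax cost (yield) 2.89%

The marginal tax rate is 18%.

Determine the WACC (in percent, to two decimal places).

Total capital V = 32.98 + 15.07 + 33.41 = 81.46.
Equity: weight = 32.98/81.46 = 0.4049; cost = 10.12%.
Debentures: weight = 15.07/81.46 = 0.1850; after-tax cost = 8.9% × (1 − 18%) = 7.2980%.
Bank debt: weight = 33.41/81.46 = 0.4101; after-tax cost = 2.89% × (1 − 18%) = 2.3698%.
WACC = 0.4049 × 10.1200% + 0.1850 × 7.2980% + 0.4101 × 2.3698% = 6.4193%.

6.42%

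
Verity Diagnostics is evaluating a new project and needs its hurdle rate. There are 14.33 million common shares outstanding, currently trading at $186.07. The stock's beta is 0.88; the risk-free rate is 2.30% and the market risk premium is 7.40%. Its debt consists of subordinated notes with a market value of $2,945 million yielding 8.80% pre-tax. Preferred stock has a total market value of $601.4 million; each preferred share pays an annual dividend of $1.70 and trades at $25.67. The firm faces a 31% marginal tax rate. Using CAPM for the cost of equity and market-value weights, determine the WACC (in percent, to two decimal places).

7.30%

Cost of equity via CAPM: Re = 2.3% + 0.88 × 7.4% = 8.8120%.
Cost of preferred: Rp = 1.7 / 25.67 = 6.6225%.
Market value of equity E = 186.07 × 14.33m = 2666.3831m.
Total capital V = 2666.3831 + 601.4 + 2945 = 6212.7831.
Equity: weight = 2666.3831/6212.7831 = 0.4292; cost = 8.812%.
Preferred: weight = 601.4/6212.7831 = 0.0968; cost = 6.6225%.
Subordinated notes: weight = 2945/6212.7831 = 0.4740; after-tax cost = 8.8% × (1 − 31%) = 6.0720%.
WACC = 0.4292 × 8.8120% + 0.0968 × 6.6225% + 0.4740 × 6.0720% = 7.3012%.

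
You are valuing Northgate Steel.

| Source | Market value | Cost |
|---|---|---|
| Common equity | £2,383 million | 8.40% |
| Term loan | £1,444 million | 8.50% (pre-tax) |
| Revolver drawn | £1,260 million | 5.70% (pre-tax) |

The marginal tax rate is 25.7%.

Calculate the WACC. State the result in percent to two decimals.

6.78%

Total capital V = 2383 + 1444 + 1260 = 5087.
Equity: weight = 2383/5087 = 0.4684; cost = 8.4%.
Term loan: weight = 1444/5087 = 0.2839; after-tax cost = 8.5% × (1 − 25.7%) = 6.3155%.
Revolver drawn: weight = 1260/5087 = 0.2477; after-tax cost = 5.7% × (1 − 25.7%) = 4.2351%.
WACC = 0.4684 × 8.4000% + 0.2839 × 6.3155% + 0.2477 × 4.2351% = 6.7767%.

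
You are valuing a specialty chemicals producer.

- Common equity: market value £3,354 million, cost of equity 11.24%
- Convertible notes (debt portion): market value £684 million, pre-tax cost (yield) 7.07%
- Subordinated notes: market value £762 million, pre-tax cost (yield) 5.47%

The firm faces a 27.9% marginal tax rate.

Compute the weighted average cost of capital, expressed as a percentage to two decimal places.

Total capital V = 3354 + 684 + 762 = 4800.
Equity: weight = 3354/4800 = 0.6987; cost = 11.24%.
Convertible notes (debt portion): weight = 684/4800 = 0.1425; after-tax cost = 7.07% × (1 − 27.9%) = 5.0975%.
Subordinated notes: weight = 762/4800 = 0.1588; after-tax cost = 5.47% × (1 − 27.9%) = 3.9439%.
WACC = 0.6987 × 11.2400% + 0.1425 × 5.0975% + 0.1588 × 3.9439% = 9.2064%.

9.21%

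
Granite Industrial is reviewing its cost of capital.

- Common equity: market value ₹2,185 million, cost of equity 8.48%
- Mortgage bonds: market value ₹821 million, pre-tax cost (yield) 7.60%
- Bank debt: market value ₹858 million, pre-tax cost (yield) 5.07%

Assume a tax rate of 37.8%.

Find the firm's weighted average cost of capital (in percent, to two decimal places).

Total capital V = 2185 + 821 + 858 = 3864.
Equity: weight = 2185/3864 = 0.5655; cost = 8.48%.
Mortgage bonds: weight = 821/3864 = 0.2125; after-tax cost = 7.6% × (1 − 37.8%) = 4.7272%.
Bank debt: weight = 858/3864 = 0.2220; after-tax cost = 5.07% × (1 − 37.8%) = 3.1535%.
WACC = 0.5655 × 8.4800% + 0.2125 × 4.7272% + 0.2220 × 3.1535% = 6.4999%.

6.50%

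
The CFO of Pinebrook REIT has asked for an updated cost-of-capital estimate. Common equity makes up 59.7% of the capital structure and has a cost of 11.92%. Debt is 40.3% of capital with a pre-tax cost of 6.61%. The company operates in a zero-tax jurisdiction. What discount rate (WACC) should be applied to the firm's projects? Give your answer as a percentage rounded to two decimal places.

9.78%

After-tax cost of debt = 6.61% × (1 − 0%) = 6.6100%.
WACC = 0.597 × 11.9200% + 0.403 × 6.6100% = 9.7801%.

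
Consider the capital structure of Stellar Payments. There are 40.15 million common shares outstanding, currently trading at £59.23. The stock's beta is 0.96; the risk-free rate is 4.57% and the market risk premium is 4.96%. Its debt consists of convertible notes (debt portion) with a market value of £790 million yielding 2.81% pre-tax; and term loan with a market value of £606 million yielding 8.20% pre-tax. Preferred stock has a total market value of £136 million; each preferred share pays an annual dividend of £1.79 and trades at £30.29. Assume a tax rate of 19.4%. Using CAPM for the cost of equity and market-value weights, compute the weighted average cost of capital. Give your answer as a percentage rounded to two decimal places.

Cost of equity via CAPM: Re = 4.57% + 0.96 × 4.96% = 9.3316%.
Cost of preferred: Rp = 1.79 / 30.29 = 5.9095%.
Market value of equity E = 59.23 × 40.15m = 2378.0845m.
Total capital V = 2378.0845 + 136 + 790 + 606 = 3910.0845.
Equity: weight = 2378.0845/3910.0845 = 0.6082; cost = 9.3316%.
Preferred: weight = 136/3910.0845 = 0.0348; cost = 5.9095%.
Convertible notes (debt portion): weight = 790/3910.0845 = 0.2020; after-tax cost = 2.81% × (1 − 19.4%) = 2.2649%.
Term loan: weight = 606/3910.0845 = 0.1550; after-tax cost = 8.2% × (1 − 19.4%) = 6.6092%.
WACC = 0.6082 × 9.3316% + 0.0348 × 5.9095% + 0.2020 × 2.2649% + 0.1550 × 6.6092% = 7.3629%.

7.36%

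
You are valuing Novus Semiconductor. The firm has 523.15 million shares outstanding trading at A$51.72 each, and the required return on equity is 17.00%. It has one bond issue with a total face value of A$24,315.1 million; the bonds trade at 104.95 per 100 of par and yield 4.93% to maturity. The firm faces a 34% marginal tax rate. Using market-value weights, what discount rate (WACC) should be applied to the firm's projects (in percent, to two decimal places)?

Market value of equity E = 51.72 × 523.15m = 27057.318m. Market value of debt D = 24315.1m × 104.95/100 = 25518.69745m.
Total capital V = 27057.318 + 25518.69745 = 52576.01545.
Equity: weight = 27057.318/52576.01545 = 0.5146; cost = 17%.
Bonds outstanding: weight = 25518.69745/52576.01545 = 0.4854; after-tax cost = 4.93% × (1 − 34%) = 3.2538%.
WACC = 0.5146 × 17.0000% + 0.4854 × 3.2538% = 10.3280%.

10.33%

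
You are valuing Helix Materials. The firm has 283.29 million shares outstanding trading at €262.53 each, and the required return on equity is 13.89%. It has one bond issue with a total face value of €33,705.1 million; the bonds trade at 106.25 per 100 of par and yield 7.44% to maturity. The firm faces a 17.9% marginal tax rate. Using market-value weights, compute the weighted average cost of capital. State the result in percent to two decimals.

11.36%

Market value of equity E = 262.53 × 283.29m = 74372.1237m. Market value of debt D = 33705.1m × 106.25/100 = 35811.66875m.
Total capital V = 74372.1237 + 35811.66875 = 110183.79245.
Equity: weight = 74372.1237/110183.79245 = 0.6750; cost = 13.89%.
Bonds outstanding: weight = 35811.66875/110183.79245 = 0.3250; after-tax cost = 7.44% × (1 − 17.9%) = 6.1082%.
WACC = 0.6750 × 13.8900% + 0.3250 × 6.1082% = 11.3608%.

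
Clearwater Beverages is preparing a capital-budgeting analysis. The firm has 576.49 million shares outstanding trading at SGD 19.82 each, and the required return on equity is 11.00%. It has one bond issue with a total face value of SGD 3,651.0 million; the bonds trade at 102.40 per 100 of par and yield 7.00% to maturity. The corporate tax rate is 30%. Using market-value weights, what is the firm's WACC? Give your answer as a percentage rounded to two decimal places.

Market value of equity E = 19.82 × 576.49m = 11426.0318m. Market value of debt D = 3651m × 102.4/100 = 3738.624m.
Total capital V = 11426.0318 + 3738.624 = 15164.6558.
Equity: weight = 11426.0318/15164.6558 = 0.7535; cost = 11%.
Bonds outstanding: weight = 3738.624/15164.6558 = 0.2465; after-tax cost = 7% × (1 − 30%) = 4.9000%.
WACC = 0.7535 × 11.0000% + 0.2465 × 4.9000% = 9.4961%.

9.50%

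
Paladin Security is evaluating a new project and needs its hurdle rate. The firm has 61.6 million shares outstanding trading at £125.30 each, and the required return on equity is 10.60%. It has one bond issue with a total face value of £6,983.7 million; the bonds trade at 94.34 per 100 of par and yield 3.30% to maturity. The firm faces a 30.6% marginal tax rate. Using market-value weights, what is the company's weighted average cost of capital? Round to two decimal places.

Market value of equity E = 125.3 × 61.6m = 7718.48m. Market value of debt D = 6983.7m × 94.34/100 = 6588.42258m.
Total capital V = 7718.48 + 6588.42258 = 14306.90258.
Equity: weight = 7718.48/14306.90258 = 0.5395; cost = 10.6%.
Bonds outstanding: weight = 6588.42258/14306.90258 = 0.4605; after-tax cost = 3.3% × (1 − 30.6%) = 2.2902%.
WACC = 0.5395 × 10.6000% + 0.4605 × 2.2902% = 6.7733%.

6.77%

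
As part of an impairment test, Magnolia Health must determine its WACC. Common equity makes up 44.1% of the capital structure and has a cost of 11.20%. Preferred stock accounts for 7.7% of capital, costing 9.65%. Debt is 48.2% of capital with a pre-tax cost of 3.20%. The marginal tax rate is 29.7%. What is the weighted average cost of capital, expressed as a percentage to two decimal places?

6.77%

After-tax cost of debt = 3.2% × (1 − 29.7%) = 2.2496%.
WACC = 0.441 × 11.2000% + 0.077 × 9.6500% + 0.482 × 2.2496% = 6.7666%.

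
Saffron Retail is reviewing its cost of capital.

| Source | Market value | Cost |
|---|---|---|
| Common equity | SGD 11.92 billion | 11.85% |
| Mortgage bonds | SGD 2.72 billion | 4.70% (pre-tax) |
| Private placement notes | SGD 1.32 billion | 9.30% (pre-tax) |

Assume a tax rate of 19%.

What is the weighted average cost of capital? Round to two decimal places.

10.12%

Total capital V = 11.92 + 2.72 + 1.32 = 15.96.
Equity: weight = 11.92/15.96 = 0.7469; cost = 11.85%.
Mortgage bonds: weight = 2.72/15.96 = 0.1704; after-tax cost = 4.7% × (1 − 19%) = 3.8070%.
Private placement notes: weight = 1.32/15.96 = 0.0827; after-tax cost = 9.3% × (1 − 19%) = 7.5330%.
WACC = 0.7469 × 11.8500% + 0.1704 × 3.8070% + 0.0827 × 7.5330% = 10.1222%.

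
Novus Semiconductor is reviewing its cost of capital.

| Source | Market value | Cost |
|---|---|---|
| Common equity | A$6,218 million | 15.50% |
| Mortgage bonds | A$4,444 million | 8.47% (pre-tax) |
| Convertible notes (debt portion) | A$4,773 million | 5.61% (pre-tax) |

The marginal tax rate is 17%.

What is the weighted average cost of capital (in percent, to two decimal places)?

Total capital V = 6218 + 4444 + 4773 = 15435.
Equity: weight = 6218/15435 = 0.4029; cost = 15.5%.
Mortgage bonds: weight = 4444/15435 = 0.2879; after-tax cost = 8.47% × (1 − 17%) = 7.0301%.
Convertible notes (debt portion): weight = 4773/15435 = 0.3092; after-tax cost = 5.61% × (1 − 17%) = 4.6563%.
WACC = 0.4029 × 15.5000% + 0.2879 × 7.0301% + 0.3092 × 4.6563% = 9.7081%.

9.71%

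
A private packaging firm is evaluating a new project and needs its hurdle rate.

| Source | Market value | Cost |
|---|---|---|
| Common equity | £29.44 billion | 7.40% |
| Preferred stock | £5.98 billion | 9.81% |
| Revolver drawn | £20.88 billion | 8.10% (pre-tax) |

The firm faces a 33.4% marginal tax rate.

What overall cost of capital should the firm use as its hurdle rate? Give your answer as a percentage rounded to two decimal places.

6.91%

Total capital V = 29.44 + 5.98 + 20.88 = 56.3.
Equity: weight = 29.44/56.3 = 0.5229; cost = 7.4%.
Preferred: weight = 5.98/56.3 = 0.1062; cost = 9.81%.
Revolver drawn: weight = 20.88/56.3 = 0.3709; after-tax cost = 8.1% × (1 − 33.4%) = 5.3946%.
WACC = 0.5229 × 7.4000% + 0.1062 × 9.8100% + 0.3709 × 5.3946% = 6.9122%.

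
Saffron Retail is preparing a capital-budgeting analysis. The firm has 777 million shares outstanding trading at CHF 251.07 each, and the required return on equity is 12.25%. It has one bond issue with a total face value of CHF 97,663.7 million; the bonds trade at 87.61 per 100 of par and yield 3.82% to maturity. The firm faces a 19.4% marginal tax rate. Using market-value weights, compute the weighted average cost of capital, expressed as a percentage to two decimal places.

9.45%

Market value of equity E = 251.07 × 777m = 195081.39m. Market value of debt D = 97663.7m × 87.61/100 = 85563.16757m.
Total capital V = 195081.39 + 85563.16757 = 280644.55757.
Equity: weight = 195081.39/280644.55757 = 0.6951; cost = 12.25%.
Bonds outstanding: weight = 85563.16757/280644.55757 = 0.3049; after-tax cost = 3.82% × (1 − 19.4%) = 3.0789%.
WACC = 0.6951 × 12.2500% + 0.3049 × 3.0789% = 9.4539%.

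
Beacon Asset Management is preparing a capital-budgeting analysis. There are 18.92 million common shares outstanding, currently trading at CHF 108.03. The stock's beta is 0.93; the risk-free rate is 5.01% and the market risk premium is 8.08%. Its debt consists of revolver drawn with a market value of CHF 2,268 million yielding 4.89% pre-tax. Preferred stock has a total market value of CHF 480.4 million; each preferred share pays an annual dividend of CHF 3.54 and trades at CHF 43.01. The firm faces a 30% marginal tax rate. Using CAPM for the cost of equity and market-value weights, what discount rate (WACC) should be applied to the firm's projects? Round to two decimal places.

Cost of equity via CAPM: Re = 5.01% + 0.93 × 8.08% = 12.5244%.
Cost of preferred: Rp = 3.54 / 43.01 = 8.2306%.
Market value of equity E = 108.03 × 18.92m = 2043.9276m.
Total capital V = 2043.9276 + 480.4 + 2268 = 4792.3276.
Equity: weight = 2043.9276/4792.3276 = 0.4265; cost = 12.5244%.
Preferred: weight = 480.4/4792.3276 = 0.1002; cost = 8.2306%.
Revolver drawn: weight = 2268/4792.3276 = 0.4733; after-tax cost = 4.89% × (1 − 30%) = 3.4230%.
WACC = 0.4265 × 12.5244% + 0.1002 × 8.2306% + 0.4733 × 3.4230% = 7.7867%.

7.79%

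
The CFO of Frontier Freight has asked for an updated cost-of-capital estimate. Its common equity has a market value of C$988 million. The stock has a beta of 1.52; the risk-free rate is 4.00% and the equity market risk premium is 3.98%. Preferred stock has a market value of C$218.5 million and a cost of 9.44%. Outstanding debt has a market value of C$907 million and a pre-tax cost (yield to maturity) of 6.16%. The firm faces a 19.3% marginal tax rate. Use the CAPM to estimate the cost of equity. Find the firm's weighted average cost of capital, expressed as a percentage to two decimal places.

7.81%

Cost of equity via CAPM: Re = 4.0% + 1.52 × 3.98% = 10.0496%.
Total capital V = 988 + 218.5 + 907 = 2113.5.
Equity: weight = 988/2113.5 = 0.4675; cost = 10.0496%.
Preferred: weight = 218.5/2113.5 = 0.1034; cost = 9.44%.
Debt: weight = 907/2113.5 = 0.4291; after-tax cost = 6.16% × (1 − 19.3%) = 4.9711%.
WACC = 0.4675 × 10.0496% + 0.1034 × 9.4400% + 0.4291 × 4.9711% = 7.8072%.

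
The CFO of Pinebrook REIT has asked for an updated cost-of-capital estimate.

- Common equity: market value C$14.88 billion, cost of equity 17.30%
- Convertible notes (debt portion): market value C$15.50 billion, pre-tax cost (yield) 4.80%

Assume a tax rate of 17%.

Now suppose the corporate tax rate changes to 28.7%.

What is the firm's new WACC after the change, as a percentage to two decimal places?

10.22%

After the change:
Total capital V = 14.88 + 15.5 = 30.38.
Equity: weight = 14.88/30.38 = 0.4898; cost = 17.3%.
Convertible notes (debt portion): weight = 15.5/30.38 = 0.5102; after-tax cost = 4.8% × (1 − 28.7%) = 3.4224%.
WACC = 0.4898 × 17.3000% + 0.5102 × 3.4224% = 10.2196%.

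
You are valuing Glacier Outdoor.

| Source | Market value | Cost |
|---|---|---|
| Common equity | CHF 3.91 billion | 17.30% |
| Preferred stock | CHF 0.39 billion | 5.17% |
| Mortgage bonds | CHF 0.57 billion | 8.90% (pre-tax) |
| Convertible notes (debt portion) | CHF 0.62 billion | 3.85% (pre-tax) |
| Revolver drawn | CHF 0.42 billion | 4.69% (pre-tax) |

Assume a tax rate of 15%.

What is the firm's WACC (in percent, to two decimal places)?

Total capital V = 3.91 + 0.39 + 0.57 + 0.62 + 0.42 = 5.91.
Equity: weight = 3.91/5.91 = 0.6616; cost = 17.3%.
Preferred: weight = 0.39/5.91 = 0.0660; cost = 5.17%.
Mortgage bonds: weight = 0.57/5.91 = 0.0964; after-tax cost = 8.9% × (1 − 15%) = 7.5650%.
Convertible notes (debt portion): weight = 0.62/5.91 = 0.1049; after-tax cost = 3.85% × (1 − 15%) = 3.2725%.
Revolver drawn: weight = 0.42/5.91 = 0.0711; after-tax cost = 4.69% × (1 − 15%) = 3.9865%.
WACC = 0.6616 × 17.3000% + 0.0660 × 5.1700% + 0.0964 × 7.5650% + 0.1049 × 3.2725% + 0.0711 × 3.9865% = 13.1429%.

13.14%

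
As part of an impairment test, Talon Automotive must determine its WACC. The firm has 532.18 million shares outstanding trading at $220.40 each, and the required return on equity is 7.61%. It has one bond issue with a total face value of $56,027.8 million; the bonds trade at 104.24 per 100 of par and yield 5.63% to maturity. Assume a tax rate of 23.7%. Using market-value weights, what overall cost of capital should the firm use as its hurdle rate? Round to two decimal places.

6.51%

Market value of equity E = 220.4 × 532.18m = 117292.472m. Market value of debt D = 56027.8m × 104.24/100 = 58403.37872m.
Total capital V = 117292.472 + 58403.37872 = 175695.85072.
Equity: weight = 117292.472/175695.85072 = 0.6676; cost = 7.61%.
Bonds outstanding: weight = 58403.37872/175695.85072 = 0.3324; after-tax cost = 5.63% × (1 − 23.7%) = 4.2957%.
WACC = 0.6676 × 7.6100% + 0.3324 × 4.2957% = 6.5083%.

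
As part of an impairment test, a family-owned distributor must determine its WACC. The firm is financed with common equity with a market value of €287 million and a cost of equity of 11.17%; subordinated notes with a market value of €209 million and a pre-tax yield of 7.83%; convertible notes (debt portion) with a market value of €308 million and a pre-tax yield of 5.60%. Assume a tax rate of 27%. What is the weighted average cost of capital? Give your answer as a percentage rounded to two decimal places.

7.04%

Total capital V = 287 + 209 + 308 = 804.
Equity: weight = 287/804 = 0.3570; cost = 11.17%.
Subordinated notes: weight = 209/804 = 0.2600; after-tax cost = 7.83% × (1 − 27%) = 5.7159%.
Convertible notes (debt portion): weight = 308/804 = 0.3831; after-tax cost = 5.6% × (1 − 27%) = 4.0880%.
WACC = 0.3570 × 11.1700% + 0.2600 × 5.7159% + 0.3831 × 4.0880% = 7.0392%.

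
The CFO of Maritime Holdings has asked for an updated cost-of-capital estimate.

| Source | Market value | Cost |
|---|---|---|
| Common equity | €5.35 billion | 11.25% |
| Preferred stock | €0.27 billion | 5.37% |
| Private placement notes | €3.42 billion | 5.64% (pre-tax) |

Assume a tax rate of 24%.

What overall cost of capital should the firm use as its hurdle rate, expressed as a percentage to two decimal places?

8.44%

Total capital V = 5.35 + 0.27 + 3.42 = 9.04.
Equity: weight = 5.35/9.04 = 0.5918; cost = 11.25%.
Preferred: weight = 0.27/9.04 = 0.0299; cost = 5.37%.
Private placement notes: weight = 3.42/9.04 = 0.3783; after-tax cost = 5.64% × (1 − 24%) = 4.2864%.
WACC = 0.5918 × 11.2500% + 0.0299 × 5.3700% + 0.3783 × 4.2864% = 8.4399%.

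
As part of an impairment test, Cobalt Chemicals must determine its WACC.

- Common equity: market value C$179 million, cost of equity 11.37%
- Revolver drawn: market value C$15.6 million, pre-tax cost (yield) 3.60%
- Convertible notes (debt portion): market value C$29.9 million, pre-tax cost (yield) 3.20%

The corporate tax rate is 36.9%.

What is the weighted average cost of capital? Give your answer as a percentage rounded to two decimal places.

Total capital V = 179 + 15.6 + 29.9 = 224.5.
Equity: weight = 179/224.5 = 0.7973; cost = 11.37%.
Revolver drawn: weight = 15.6/224.5 = 0.0695; after-tax cost = 3.6% × (1 − 36.9%) = 2.2716%.
Convertible notes (debt portion): weight = 29.9/224.5 = 0.1332; after-tax cost = 3.2% × (1 − 36.9%) = 2.0192%.
WACC = 0.7973 × 11.3700% + 0.0695 × 2.2716% + 0.1332 × 2.0192% = 9.4924%.

9.49%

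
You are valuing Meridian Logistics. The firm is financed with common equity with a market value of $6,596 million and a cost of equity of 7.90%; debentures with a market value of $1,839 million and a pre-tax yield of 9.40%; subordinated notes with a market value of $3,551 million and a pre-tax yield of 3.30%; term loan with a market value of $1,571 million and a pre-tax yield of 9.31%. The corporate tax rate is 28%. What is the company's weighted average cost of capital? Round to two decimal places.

Total capital V = 6596 + 1839 + 3551 + 1571 = 13557.
Equity: weight = 6596/13557 = 0.4865; cost = 7.9%.
Debentures: weight = 1839/13557 = 0.1356; after-tax cost = 9.4% × (1 − 28%) = 6.7680%.
Subordinated notes: weight = 3551/13557 = 0.2619; after-tax cost = 3.3% × (1 − 28%) = 2.3760%.
Term loan: weight = 1571/13557 = 0.1159; after-tax cost = 9.31% × (1 − 28%) = 6.7032%.
WACC = 0.4865 × 7.9000% + 0.1356 × 6.7680% + 0.2619 × 2.3760% + 0.1159 × 6.7032% = 6.1609%.

6.16%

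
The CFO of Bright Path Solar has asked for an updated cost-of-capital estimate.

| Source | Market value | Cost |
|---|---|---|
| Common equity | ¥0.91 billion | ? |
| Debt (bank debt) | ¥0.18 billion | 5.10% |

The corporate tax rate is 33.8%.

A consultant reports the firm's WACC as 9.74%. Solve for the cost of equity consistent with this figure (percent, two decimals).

11.00%

Total capital V = 0.91 + 0.18 = 1.09.
Equity weight = 0.91/1.09 = 0.8349.
Bank debt weight = 0.18/1.09 = 0.1651.
Debt contribution = 0.1651 × 5.1% × (1 − 33.8%) = 0.5575%.
Required equity contribution = 9.74% − 0.5575% = 9.1825%.
Re = 9.1825% / 0.8349 = 10.9988%.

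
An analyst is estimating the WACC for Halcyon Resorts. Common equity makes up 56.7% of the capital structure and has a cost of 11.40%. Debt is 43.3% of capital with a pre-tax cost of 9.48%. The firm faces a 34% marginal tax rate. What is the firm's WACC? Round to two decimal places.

9.17%

After-tax cost of debt = 9.48% × (1 − 34%) = 6.2568%.
WACC = 0.567 × 11.4000% + 0.433 × 6.2568% = 9.1730%.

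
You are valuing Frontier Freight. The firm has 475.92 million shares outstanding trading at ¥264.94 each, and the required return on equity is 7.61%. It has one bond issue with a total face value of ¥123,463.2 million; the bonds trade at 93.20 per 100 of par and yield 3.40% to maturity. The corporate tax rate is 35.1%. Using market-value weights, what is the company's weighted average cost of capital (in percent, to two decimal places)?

5.03%

Market value of equity E = 264.94 × 475.92m = 126090.2448m. Market value of debt D = 123463.2m × 93.2/100 = 115067.7024m.
Total capital V = 126090.2448 + 115067.7024 = 241157.9472.
Equity: weight = 126090.2448/241157.9472 = 0.5229; cost = 7.61%.
Bonds outstanding: weight = 115067.7024/241157.9472 = 0.4771; after-tax cost = 3.4% × (1 − 35.1%) = 2.2066%.
WACC = 0.5229 × 7.6100% + 0.4771 × 2.2066% = 5.0318%.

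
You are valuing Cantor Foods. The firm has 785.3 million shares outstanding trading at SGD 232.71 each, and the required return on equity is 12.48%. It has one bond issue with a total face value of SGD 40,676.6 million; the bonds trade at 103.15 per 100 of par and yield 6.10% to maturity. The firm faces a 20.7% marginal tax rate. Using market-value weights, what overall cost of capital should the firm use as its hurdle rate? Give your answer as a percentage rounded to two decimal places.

Market value of equity E = 232.71 × 785.3m = 182747.163m. Market value of debt D = 40676.6m × 103.15/100 = 41957.9129m.
Total capital V = 182747.163 + 41957.9129 = 224705.0759.
Equity: weight = 182747.163/224705.0759 = 0.8133; cost = 12.48%.
Bonds outstanding: weight = 41957.9129/224705.0759 = 0.1867; after-tax cost = 6.1% × (1 − 20.7%) = 4.8373%.
WACC = 0.8133 × 12.4800% + 0.1867 × 4.8373% = 11.0529%.

11.05%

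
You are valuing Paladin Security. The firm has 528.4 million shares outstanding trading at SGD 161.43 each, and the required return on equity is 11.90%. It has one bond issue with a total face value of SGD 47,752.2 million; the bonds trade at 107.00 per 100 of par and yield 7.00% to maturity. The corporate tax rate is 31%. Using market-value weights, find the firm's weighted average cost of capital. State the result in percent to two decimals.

Market value of equity E = 161.43 × 528.4m = 85299.612m. Market value of debt D = 47752.2m × 107.0/100 = 51094.854m.
Total capital V = 85299.612 + 51094.854 = 136394.466.
Equity: weight = 85299.612/136394.466 = 0.6254; cost = 11.9%.
Bonds outstanding: weight = 51094.854/136394.466 = 0.3746; after-tax cost = 7% × (1 − 31%) = 4.8300%.
WACC = 0.6254 × 11.9000% + 0.3746 × 4.8300% = 9.2515%.

9.25%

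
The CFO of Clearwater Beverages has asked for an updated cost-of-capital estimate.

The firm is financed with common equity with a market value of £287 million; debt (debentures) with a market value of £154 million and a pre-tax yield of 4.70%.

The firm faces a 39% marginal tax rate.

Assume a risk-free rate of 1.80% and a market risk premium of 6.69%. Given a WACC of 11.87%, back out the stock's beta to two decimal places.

Total capital V = 287 + 154 = 441.
Equity weight = 287/441 = 0.6508.
Debentures weight = 154/441 = 0.3492.
Debt contribution = 0.3492 × 4.7% × (1 − 39%) = 1.0012%.
Required equity contribution = 11.87% − 1.0012% = 10.8688%  ⇒  Re = 16.7009%.
CAPM: 16.7009% = 1.8% + β × 6.69%  ⇒  β = 2.2273.

2.23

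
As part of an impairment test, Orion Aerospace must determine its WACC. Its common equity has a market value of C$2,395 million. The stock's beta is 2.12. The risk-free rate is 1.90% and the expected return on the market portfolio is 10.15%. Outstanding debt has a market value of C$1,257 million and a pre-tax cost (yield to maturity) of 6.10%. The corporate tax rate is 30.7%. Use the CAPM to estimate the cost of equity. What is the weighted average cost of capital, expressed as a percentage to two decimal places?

Market risk premium = 10.15% − 1.9% = 8.25%.
Cost of equity via CAPM: Re = 1.9% + 2.12 × 8.25% = 19.3900%.
Total capital V = 2395 + 1257 = 3652.
Equity: weight = 2395/3652 = 0.6558; cost = 19.39%.
Debt: weight = 1257/3652 = 0.3442; after-tax cost = 6.1% × (1 − 30.7%) = 4.2273%.
WACC = 0.6558 × 19.3900% + 0.3442 × 4.2273% = 14.1711%.

14.17%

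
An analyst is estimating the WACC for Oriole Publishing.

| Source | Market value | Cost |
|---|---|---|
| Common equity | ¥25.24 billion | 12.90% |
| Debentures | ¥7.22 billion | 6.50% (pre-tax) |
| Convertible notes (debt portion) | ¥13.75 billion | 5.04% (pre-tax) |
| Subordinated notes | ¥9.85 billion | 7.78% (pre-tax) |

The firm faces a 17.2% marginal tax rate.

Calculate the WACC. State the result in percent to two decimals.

Total capital V = 25.24 + 7.22 + 13.75 + 9.85 = 56.06.
Equity: weight = 25.24/56.06 = 0.4502; cost = 12.9%.
Debentures: weight = 7.22/56.06 = 0.1288; after-tax cost = 6.5% × (1 − 17.2%) = 5.3820%.
Convertible notes (debt portion): weight = 13.75/56.06 = 0.2453; after-tax cost = 5.04% × (1 − 17.2%) = 4.1731%.
Subordinated notes: weight = 9.85/56.06 = 0.1757; after-tax cost = 7.78% × (1 − 17.2%) = 6.4418%.
WACC = 0.4502 × 12.9000% + 0.1288 × 5.3820% + 0.2453 × 4.1731% + 0.1757 × 6.4418% = 8.6566%.

8.66%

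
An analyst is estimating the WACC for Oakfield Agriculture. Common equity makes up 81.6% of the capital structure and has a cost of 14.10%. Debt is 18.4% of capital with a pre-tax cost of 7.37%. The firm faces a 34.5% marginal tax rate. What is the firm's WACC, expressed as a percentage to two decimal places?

12.39%

After-tax cost of debt = 7.37% × (1 − 34.5%) = 4.8274%.
WACC = 0.816 × 14.1000% + 0.184 × 4.8274% = 12.3938%.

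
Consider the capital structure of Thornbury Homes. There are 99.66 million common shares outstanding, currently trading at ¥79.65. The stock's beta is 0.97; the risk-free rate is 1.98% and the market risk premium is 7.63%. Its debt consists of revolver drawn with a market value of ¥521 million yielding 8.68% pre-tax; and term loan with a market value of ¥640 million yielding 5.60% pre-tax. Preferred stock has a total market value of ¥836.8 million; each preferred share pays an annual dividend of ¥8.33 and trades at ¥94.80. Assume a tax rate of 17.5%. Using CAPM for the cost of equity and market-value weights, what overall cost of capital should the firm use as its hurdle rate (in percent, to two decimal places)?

Cost of equity via CAPM: Re = 1.98% + 0.97 × 7.63% = 9.3811%.
Cost of preferred: Rp = 8.33 / 94.8 = 8.7869%.
Market value of equity E = 79.65 × 99.66m = 7937.919m.
Total capital V = 7937.919 + 836.8 + 521 + 640 = 9935.719.
Equity: weight = 7937.919/9935.719 = 0.7989; cost = 9.3811%.
Preferred: weight = 836.8/9935.719 = 0.0842; cost = 8.7869%.
Revolver drawn: weight = 521/9935.719 = 0.0524; after-tax cost = 8.68% × (1 − 17.5%) = 7.1610%.
Term loan: weight = 640/9935.719 = 0.0644; after-tax cost = 5.6% × (1 − 17.5%) = 4.6200%.
WACC = 0.7989 × 9.3811% + 0.0842 × 8.7869% + 0.0524 × 7.1610% + 0.0644 × 4.6200% = 8.9080%.

8.91%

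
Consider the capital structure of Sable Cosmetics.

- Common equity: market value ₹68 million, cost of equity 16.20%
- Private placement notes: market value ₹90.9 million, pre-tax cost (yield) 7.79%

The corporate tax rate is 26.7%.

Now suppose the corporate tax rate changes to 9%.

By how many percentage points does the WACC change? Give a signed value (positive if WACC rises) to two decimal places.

Current WACC:
Total capital V = 68 + 90.9 = 158.9.
Equity: weight = 68/158.9 = 0.4279; cost = 16.2%.
Private placement notes: weight = 90.9/158.9 = 0.5721; after-tax cost = 7.79% × (1 − 26.7%) = 5.7101%.
WACC = 0.4279 × 16.2000% + 0.5721 × 5.7101% = 10.1992%.
After the change:
Total capital V = 68 + 90.9 = 158.9.
Equity: weight = 68/158.9 = 0.4279; cost = 16.2%.
Private placement notes: weight = 90.9/158.9 = 0.5721; after-tax cost = 7.79% × (1 − 9%) = 7.0889%.
WACC = 0.4279 × 16.2000% + 0.5721 × 7.0889% = 10.9879%.
Change in WACC = 10.9879% − 10.1992% = 0.7888 pp.

+0.79 pp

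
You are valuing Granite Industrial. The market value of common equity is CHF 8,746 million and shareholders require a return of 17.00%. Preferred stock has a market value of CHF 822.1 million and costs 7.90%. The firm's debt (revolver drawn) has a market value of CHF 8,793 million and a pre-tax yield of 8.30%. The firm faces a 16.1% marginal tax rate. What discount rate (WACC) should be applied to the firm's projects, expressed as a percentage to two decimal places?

11.79%

Total capital V = 8746 + 822.1 + 8793 = 18361.1.
Equity: weight = 8746/18361.1 = 0.4763; cost = 17%.
Preferred: weight = 822.1/18361.1 = 0.0448; cost = 7.9%.
Revolver drawn: weight = 8793/18361.1 = 0.4789; after-tax cost = 8.3% × (1 − 16.1%) = 6.9637%.
WACC = 0.4763 × 17.0000% + 0.0448 × 7.9000% + 0.4789 × 6.9637% = 11.7862%.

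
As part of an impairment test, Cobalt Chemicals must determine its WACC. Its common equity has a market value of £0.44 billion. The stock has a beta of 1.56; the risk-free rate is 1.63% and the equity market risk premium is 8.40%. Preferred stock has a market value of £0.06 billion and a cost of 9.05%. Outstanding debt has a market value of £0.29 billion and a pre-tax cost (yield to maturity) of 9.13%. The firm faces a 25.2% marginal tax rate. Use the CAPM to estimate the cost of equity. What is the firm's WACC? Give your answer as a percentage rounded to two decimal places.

Cost of equity via CAPM: Re = 1.63% + 1.56 × 8.4% = 14.7340%.
Total capital V = 0.44 + 0.06 + 0.29 = 0.79.
Equity: weight = 0.44/0.79 = 0.5570; cost = 14.734%.
Preferred: weight = 0.06/0.79 = 0.0759; cost = 9.05%.
Debt: weight = 0.29/0.79 = 0.3671; after-tax cost = 9.13% × (1 − 25.2%) = 6.8292%.
WACC = 0.5570 × 14.7340% + 0.0759 × 9.0500% + 0.3671 × 6.8292% = 11.4006%.

11.40%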